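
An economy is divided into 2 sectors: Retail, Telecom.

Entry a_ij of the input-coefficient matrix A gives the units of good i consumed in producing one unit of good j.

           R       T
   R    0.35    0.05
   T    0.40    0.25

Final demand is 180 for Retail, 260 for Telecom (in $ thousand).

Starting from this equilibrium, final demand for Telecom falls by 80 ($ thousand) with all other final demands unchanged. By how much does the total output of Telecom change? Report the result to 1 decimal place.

Δx_T = -111.2

I − A =
  [   0.65    -0.05]
  [  -0.40     0.75]
det(I−A) = (0.65)(0.75) − (-0.05)(-0.40) = 0.4675
adj(I−A) = [[0.75, 0.05], [0.40, 0.65]]
(I − A)⁻¹ = adj(I−A) / det(I−A) ≈
  [   1.6043     0.1070]
  [   0.8556     1.3904]
Δx = (I − A)⁻¹ Δd with Δd having -80 in the Telecom component and 0 elsewhere.
So Δx_T = L_TT · (-80), where L_TT = adj(I−A)_TT / det(I−A) = 0.65 / 0.4675.
Δx_T = 0.65 × (-80) / 0.4675 = -52.00 / 0.4675 ≈ -111.2.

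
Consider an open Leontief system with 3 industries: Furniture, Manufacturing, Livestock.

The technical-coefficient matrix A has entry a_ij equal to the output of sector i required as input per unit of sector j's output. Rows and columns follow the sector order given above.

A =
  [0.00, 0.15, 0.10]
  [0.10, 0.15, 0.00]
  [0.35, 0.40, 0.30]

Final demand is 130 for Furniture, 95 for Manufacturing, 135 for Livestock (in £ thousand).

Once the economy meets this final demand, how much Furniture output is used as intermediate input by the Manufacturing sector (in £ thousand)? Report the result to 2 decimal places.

I − A =
  [   1.00    -0.15    -0.10]
  [  -0.10     0.85     0.00]
  [  -0.35    -0.40     0.70]
Cofactors of I−A, C_ij = (−1)^(i+j)·(minor ij) (rows/columns in the sector order above):
  C_11 = (0.85)(0.70) − (0.00)(-0.40) = 0.5950
  C_12 = −[(-0.10)(0.70) − (0.00)(-0.35)] = 0.0700
  C_13 = (-0.10)(-0.40) − (0.85)(-0.35) = 0.3375
  C_21 = −[(-0.15)(0.70) − (-0.10)(-0.40)] = 0.1450
  C_22 = (1.00)(0.70) − (-0.10)(-0.35) = 0.6650
  C_23 = −[(1.00)(-0.40) − (-0.15)(-0.35)] = 0.4525
  C_31 = (-0.15)(0.00) − (-0.10)(0.85) = 0.0850
  C_32 = −[(1.00)(0.00) − (-0.10)(-0.10)] = 0.0100
  C_33 = (1.00)(0.85) − (-0.15)(-0.10) = 0.8350
det(I−A) = Σ_j (I−A)_1j·C_1j = (1.00)(0.5950) + (-0.15)(0.0700) + (-0.10)(0.3375) = 0.55075
adj(I−A) = Cᵀ =
  [ 0.5950   0.1450   0.0850]
  [ 0.0700   0.6650   0.0100]
  [ 0.3375   0.4525   0.8350]
(I − A)⁻¹ = adj(I−A) / det(I−A) ≈
  [   1.0803     0.2633     0.1543]
  [   0.1271     1.2074     0.0182]
  [   0.6128     0.8216     1.5161]
First solve x = (I − A)⁻¹ d = adj(I−A)·d / det(I−A); in particular x_2 = (0.0700·130 + 0.6650·95 + 0.0100·135) / 0.55075 = 73.625 / 0.55075 ≈ 133.6813.
Intermediate flow from 1 to 2: z_12 = a_12 · x_2 = 0.15 × 73.625 / 0.55075 = 11.04375 / 0.55075 ≈ 20.05.

z_12 = 20.05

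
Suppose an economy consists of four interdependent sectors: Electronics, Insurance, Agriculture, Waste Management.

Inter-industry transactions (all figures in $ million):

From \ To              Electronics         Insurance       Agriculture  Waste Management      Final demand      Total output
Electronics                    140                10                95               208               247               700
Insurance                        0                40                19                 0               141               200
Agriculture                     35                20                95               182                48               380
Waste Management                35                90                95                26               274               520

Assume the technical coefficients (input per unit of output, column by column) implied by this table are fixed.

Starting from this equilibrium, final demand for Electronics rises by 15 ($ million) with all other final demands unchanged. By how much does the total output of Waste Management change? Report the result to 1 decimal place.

Δx_W = 1.7

Technical coefficients a_ij = z_ij / X_j:
  a_EE = 140/700 = 0.20, a_IE = 0/700 = 0.00, a_AE = 35/700 = 0.05, a_WE = 35/700 = 0.05
  a_EI = 10/200 = 0.05, a_II = 40/200 = 0.20, a_AI = 20/200 = 0.10, a_WI = 90/200 = 0.45
  a_EA = 95/380 = 0.25, a_IA = 19/380 = 0.05, a_AA = 95/380 = 0.25, a_WA = 95/380 = 0.25
  a_EW = 208/520 = 0.40, a_IW = 0/520 = 0.00, a_AW = 182/520 = 0.35, a_WW = 26/520 = 0.05
I − A =
  [   0.80    -0.05    -0.25    -0.40]
  [   0.00     0.80    -0.05     0.00]
  [  -0.05    -0.10     0.75    -0.35]
  [  -0.05    -0.45    -0.25     0.95]
Compute the cofactors C_ij = (−1)^(i+j)·(3×3 minor ij) of I−A; the adjugate is their transpose:
adj(I−A) = Cᵀ =
  [ 0.487375   0.239375   0.281375   0.308875]
  [ 0.003250   0.463750   0.037000   0.015000]
  [ 0.052000   0.212250   0.592000   0.240000]
  [ 0.040875   0.288125   0.188125   0.465875]
det(I−A) = Σ_j (I−A)_1j·C_1j = (0.80)(0.487375) + (-0.05)(0.003250) + (-0.25)(0.052000) + (-0.40)(0.040875) = 0.3603875
(I − A)⁻¹ = adj(I−A) / det(I−A) ≈
  [   1.3524     0.6642     0.7808     0.8571]
  [   0.0090     1.2868     0.1027     0.0416]
  [   0.1443     0.5889     1.6427     0.6659]
  [   0.1134     0.7995     0.5220     1.2927]
Δx = (I − A)⁻¹ Δd with Δd having +15 in the Electronics component and 0 elsewhere.
So Δx_W = L_WE · (+15), where L_WE = adj(I−A)_WE / det(I−A) = 0.040875 / 0.3603875.
Δx_W = 0.040875 × (+15) / 0.3603875 = 0.613125 / 0.3603875 ≈ 1.7.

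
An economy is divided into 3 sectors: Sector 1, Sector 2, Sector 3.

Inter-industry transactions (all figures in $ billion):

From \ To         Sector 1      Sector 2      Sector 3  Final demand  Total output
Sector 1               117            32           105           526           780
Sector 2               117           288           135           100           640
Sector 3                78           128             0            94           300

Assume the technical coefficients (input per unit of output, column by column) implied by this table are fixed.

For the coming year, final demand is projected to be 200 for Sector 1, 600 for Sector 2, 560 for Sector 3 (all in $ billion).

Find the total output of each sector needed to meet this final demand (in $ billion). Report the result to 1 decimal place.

x_1 = 809.1, x_2 = 2195.2, x_3 = 1079.9

Technical coefficients a_ij = z_ij / X_j:
  a_11 = 117/780 = 0.15, a_21 = 117/780 = 0.15, a_31 = 78/780 = 0.10
  a_12 = 32/640 = 0.05, a_22 = 288/640 = 0.45, a_32 = 128/640 = 0.20
  a_13 = 105/300 = 0.35, a_23 = 135/300 = 0.45, a_33 = 0/300 = 0.00
I − A =
  [   0.85    -0.05    -0.35]
  [  -0.15     0.55    -0.45]
  [  -0.10    -0.20     1.00]
Cofactors of I−A, C_ij = (−1)^(i+j)·(minor ij) (rows/columns in the sector order above):
  C_11 = (0.55)(1.00) − (-0.45)(-0.20) = 0.4600
  C_12 = −[(-0.15)(1.00) − (-0.45)(-0.10)] = 0.1950
  C_13 = (-0.15)(-0.20) − (0.55)(-0.10) = 0.0850
  C_21 = −[(-0.05)(1.00) − (-0.35)(-0.20)] = 0.1200
  C_22 = (0.85)(1.00) − (-0.35)(-0.10) = 0.8150
  C_23 = −[(0.85)(-0.20) − (-0.05)(-0.10)] = 0.1750
  C_31 = (-0.05)(-0.45) − (-0.35)(0.55) = 0.2150
  C_32 = −[(0.85)(-0.45) − (-0.35)(-0.15)] = 0.4350
  C_33 = (0.85)(0.55) − (-0.05)(-0.15) = 0.4600
det(I−A) = Σ_j (I−A)_1j·C_1j = (0.85)(0.4600) + (-0.05)(0.1950) + (-0.35)(0.0850) = 0.3515
adj(I−A) = Cᵀ =
  [ 0.4600   0.1200   0.2150]
  [ 0.1950   0.8150   0.4350]
  [ 0.0850   0.1750   0.4600]
(I − A)⁻¹ = adj(I−A) / det(I−A) ≈
  [   1.3087     0.3414     0.6117]
  [   0.5548     2.3186     1.2376]
  [   0.2418     0.4979     1.3087]
x = (I − A)⁻¹ d = adj(I−A)·d / det(I−A), with det(I−A) = 0.3515:
  x_1 = (0.4600·200 + 0.1200·600 + 0.2150·560) / 0.3515 = 284.40 / 0.3515 ≈ 809.1
  x_2 = (0.1950·200 + 0.8150·600 + 0.4350·560) / 0.3515 = 771.60 / 0.3515 ≈ 2195.2
  x_3 = (0.0850·200 + 0.1750·600 + 0.4600·560) / 0.3515 = 379.60 / 0.3515 ≈ 1079.9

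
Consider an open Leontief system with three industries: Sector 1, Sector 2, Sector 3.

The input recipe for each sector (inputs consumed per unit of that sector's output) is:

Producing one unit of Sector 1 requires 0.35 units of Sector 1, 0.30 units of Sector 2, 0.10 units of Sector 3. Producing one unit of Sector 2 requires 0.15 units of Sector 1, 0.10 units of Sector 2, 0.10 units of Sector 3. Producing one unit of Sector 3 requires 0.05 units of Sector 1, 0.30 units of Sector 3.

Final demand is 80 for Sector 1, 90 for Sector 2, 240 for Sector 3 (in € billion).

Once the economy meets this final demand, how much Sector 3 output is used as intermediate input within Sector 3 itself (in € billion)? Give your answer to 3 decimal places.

I − A =
  [   0.65    -0.15    -0.05]
  [  -0.30     0.90     0.00]
  [  -0.10    -0.10     0.70]
Cofactors of I−A, C_ij = (−1)^(i+j)·(minor ij) (rows/columns in the sector order above):
  C_11 = (0.90)(0.70) − (0.00)(-0.10) = 0.6300
  C_12 = −[(-0.30)(0.70) − (0.00)(-0.10)] = 0.2100
  C_13 = (-0.30)(-0.10) − (0.90)(-0.10) = 0.1200
  C_21 = −[(-0.15)(0.70) − (-0.05)(-0.10)] = 0.1100
  C_22 = (0.65)(0.70) − (-0.05)(-0.10) = 0.4500
  C_23 = −[(0.65)(-0.10) − (-0.15)(-0.10)] = 0.0800
  C_31 = (-0.15)(0.00) − (-0.05)(0.90) = 0.0450
  C_32 = −[(0.65)(0.00) − (-0.05)(-0.30)] = 0.0150
  C_33 = (0.65)(0.90) − (-0.15)(-0.30) = 0.5400
det(I−A) = Σ_j (I−A)_1j·C_1j = (0.65)(0.6300) + (-0.15)(0.2100) + (-0.05)(0.1200) = 0.3720
adj(I−A) = Cᵀ =
  [ 0.6300   0.1100   0.0450]
  [ 0.2100   0.4500   0.0150]
  [ 0.1200   0.0800   0.5400]
(I − A)⁻¹ = adj(I−A) / det(I−A) ≈
  [   1.6935     0.2957     0.1210]
  [   0.5645     1.2097     0.0403]
  [   0.3226     0.2151     1.4516]
First solve x = (I − A)⁻¹ d = adj(I−A)·d / det(I−A); in particular x_3 = (0.1200·80 + 0.0800·90 + 0.5400·240) / 0.3720 = 146.40 / 0.3720 ≈ 393.54839.
Intermediate flow from 3 to 3: z_33 = a_33 · x_3 = 0.30 × 146.40 / 0.3720 = 43.92 / 0.3720 ≈ 118.065.

z_33 = 118.065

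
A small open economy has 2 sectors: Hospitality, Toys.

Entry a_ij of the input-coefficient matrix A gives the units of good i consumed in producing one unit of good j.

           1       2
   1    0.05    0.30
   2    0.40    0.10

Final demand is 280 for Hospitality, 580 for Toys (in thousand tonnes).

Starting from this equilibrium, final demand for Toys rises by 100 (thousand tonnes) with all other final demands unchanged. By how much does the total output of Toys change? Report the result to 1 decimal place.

Δx_2 = 129.3

I − A =
  [   0.95    -0.30]
  [  -0.40     0.90]
det(I−A) = (0.95)(0.90) − (-0.30)(-0.40) = 0.7350
adj(I−A) = [[0.90, 0.30], [0.40, 0.95]]
(I − A)⁻¹ = adj(I−A) / det(I−A) ≈
  [   1.2245     0.4082]
  [   0.5442     1.2925]
Δx = (I − A)⁻¹ Δd with Δd having +100 in the Toys component and 0 elsewhere.
So Δx_2 = L_22 · (+100), where L_22 = adj(I−A)_22 / det(I−A) = 0.95 / 0.7350.
Δx_2 = 0.95 × (+100) / 0.7350 = 95.00 / 0.7350 ≈ 129.3.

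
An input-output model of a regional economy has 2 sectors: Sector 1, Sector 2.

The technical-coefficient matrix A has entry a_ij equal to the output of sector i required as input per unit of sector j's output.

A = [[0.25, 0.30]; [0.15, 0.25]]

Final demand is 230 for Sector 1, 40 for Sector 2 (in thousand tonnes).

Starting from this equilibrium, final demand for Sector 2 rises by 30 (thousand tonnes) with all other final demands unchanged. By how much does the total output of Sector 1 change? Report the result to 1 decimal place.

I − A =
  [   0.75    -0.30]
  [  -0.15     0.75]
det(I−A) = (0.75)(0.75) − (-0.30)(-0.15) = 0.5175
adj(I−A) = [[0.75, 0.30], [0.15, 0.75]]
(I − A)⁻¹ = adj(I−A) / det(I−A) ≈
  [   1.4493     0.5797]
  [   0.2899     1.4493]
Δx = (I − A)⁻¹ Δd with Δd having +30 in the Sector 2 component and 0 elsewhere.
So Δx_1 = L_12 · (+30), where L_12 = adj(I−A)_12 / det(I−A) = 0.30 / 0.5175.
Δx_1 = 0.30 × (+30) / 0.5175 = 9.00 / 0.5175 ≈ 17.4.

Δx_1 = 17.4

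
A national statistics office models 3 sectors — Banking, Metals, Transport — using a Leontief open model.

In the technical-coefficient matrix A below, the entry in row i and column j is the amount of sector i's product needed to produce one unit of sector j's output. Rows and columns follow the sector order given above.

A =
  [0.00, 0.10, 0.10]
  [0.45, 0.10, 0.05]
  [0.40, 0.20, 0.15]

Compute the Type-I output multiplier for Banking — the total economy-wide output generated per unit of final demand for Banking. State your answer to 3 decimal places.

m_1 = 2.400

I − A =
  [   1.00    -0.10    -0.10]
  [  -0.45     0.90    -0.05]
  [  -0.40    -0.20     0.85]
Cofactors of I−A, C_ij = (−1)^(i+j)·(minor ij) (rows/columns in the sector order above):
  C_11 = (0.90)(0.85) − (-0.05)(-0.20) = 0.7550
  C_12 = −[(-0.45)(0.85) − (-0.05)(-0.40)] = 0.4025
  C_13 = (-0.45)(-0.20) − (0.90)(-0.40) = 0.4500
  C_21 = −[(-0.10)(0.85) − (-0.10)(-0.20)] = 0.1050
  C_22 = (1.00)(0.85) − (-0.10)(-0.40) = 0.8100
  C_23 = −[(1.00)(-0.20) − (-0.10)(-0.40)] = 0.2400
  C_31 = (-0.10)(-0.05) − (-0.10)(0.90) = 0.0950
  C_32 = −[(1.00)(-0.05) − (-0.10)(-0.45)] = 0.0950
  C_33 = (1.00)(0.90) − (-0.10)(-0.45) = 0.8550
det(I−A) = Σ_j (I−A)_1j·C_1j = (1.00)(0.7550) + (-0.10)(0.4025) + (-0.10)(0.4500) = 0.66975
adj(I−A) = Cᵀ =
  [ 0.7550   0.1050   0.0950]
  [ 0.4025   0.8100   0.0950]
  [ 0.4500   0.2400   0.8550]
(I − A)⁻¹ = adj(I−A) / det(I−A) ≈
  [   1.1273     0.1568     0.1418]
  [   0.6010     1.2094     0.1418]
  [   0.6719     0.3583     1.2766]
The output multiplier for sector j is the column-j sum of the Leontief inverse (I − A)⁻¹ = adj(I−A) / det(I−A).
Column 1 of adj(I−A): (0.7550, 0.4025, 0.4500); det(I−A) = 0.66975.
m_1 = (0.7550 + 0.4025 + 0.4500) / 0.66975 = 1.6075 / 0.66975 ≈ 2.400.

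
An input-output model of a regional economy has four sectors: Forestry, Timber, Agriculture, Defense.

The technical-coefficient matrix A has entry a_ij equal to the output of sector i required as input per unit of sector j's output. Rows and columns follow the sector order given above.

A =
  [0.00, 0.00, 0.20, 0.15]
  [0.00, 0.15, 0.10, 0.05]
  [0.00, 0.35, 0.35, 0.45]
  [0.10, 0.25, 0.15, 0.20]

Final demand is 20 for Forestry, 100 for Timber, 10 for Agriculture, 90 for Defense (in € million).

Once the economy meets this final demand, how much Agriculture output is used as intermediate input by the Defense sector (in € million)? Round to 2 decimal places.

z_34 = 100.91

I − A =
  [   1.00     0.00    -0.20    -0.15]
  [   0.00     0.85    -0.10    -0.05]
  [   0.00    -0.35     0.65    -0.45]
  [  -0.10    -0.25    -0.15     0.80]
Compute the cofactors C_ij = (−1)^(i+j)·(3×3 minor ij) of I−A; the adjugate is their transpose:
adj(I−A) = Cᵀ =
  [ 0.334625   0.110750   0.156375   0.157625]
  [ 0.007750   0.433750   0.087000   0.077500]
  [ 0.040000   0.387250   0.654750   0.400000]
  [ 0.051750   0.222000   0.169500   0.517500]
det(I−A) = Σ_j (I−A)_1j·C_1j = (1.00)(0.334625) + (0.00)(0.007750) + (-0.20)(0.040000) + (-0.15)(0.051750) = 0.3188625
(I − A)⁻¹ = adj(I−A) / det(I−A) ≈
  [   1.0494     0.3473     0.4904     0.4943]
  [   0.0243     1.3603     0.2728     0.2431]
  [   0.1254     1.2145     2.0534     1.2545]
  [   0.1623     0.6962     0.5316     1.6230]
First solve x = (I − A)⁻¹ d = adj(I−A)·d / det(I−A); in particular x_4 = (0.051750·20 + 0.222000·100 + 0.169500·10 + 0.517500·90) / 0.3188625 = 71.505 / 0.3188625 ≈ 224.2503.
Intermediate flow from 3 to 4: z_34 = a_34 · x_4 = 0.45 × 71.505 / 0.3188625 = 32.17725 / 0.3188625 ≈ 100.91.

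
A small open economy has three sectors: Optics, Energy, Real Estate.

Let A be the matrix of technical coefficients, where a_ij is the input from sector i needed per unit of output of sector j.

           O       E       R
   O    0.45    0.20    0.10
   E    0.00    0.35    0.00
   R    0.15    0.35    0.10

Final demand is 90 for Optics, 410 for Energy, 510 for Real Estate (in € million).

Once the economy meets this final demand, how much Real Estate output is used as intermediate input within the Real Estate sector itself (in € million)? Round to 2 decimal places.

z_RR = 90.49

I − A =
  [   0.55    -0.20    -0.10]
  [   0.00     0.65     0.00]
  [  -0.15    -0.35     0.90]
Cofactors of I−A, C_ij = (−1)^(i+j)·(minor ij) (rows/columns in the sector order above):
  C_11 = (0.65)(0.90) − (0.00)(-0.35) = 0.5850
  C_12 = −[(0.00)(0.90) − (0.00)(-0.15)] = 0.0000
  C_13 = (0.00)(-0.35) − (0.65)(-0.15) = 0.0975
  C_21 = −[(-0.20)(0.90) − (-0.10)(-0.35)] = 0.2150
  C_22 = (0.55)(0.90) − (-0.10)(-0.15) = 0.4800
  C_23 = −[(0.55)(-0.35) − (-0.20)(-0.15)] = 0.2225
  C_31 = (-0.20)(0.00) − (-0.10)(0.65) = 0.0650
  C_32 = −[(0.55)(0.00) − (-0.10)(0.00)] = 0.0000
  C_33 = (0.55)(0.65) − (-0.20)(0.00) = 0.3575
det(I−A) = Σ_j (I−A)_1j·C_1j = (0.55)(0.5850) + (-0.20)(0.0000) + (-0.10)(0.0975) = 0.3120
adj(I−A) = Cᵀ =
  [ 0.5850   0.2150   0.0650]
  [ 0.0000   0.4800   0.0000]
  [ 0.0975   0.2225   0.3575]
(I − A)⁻¹ = adj(I−A) / det(I−A) ≈
  [   1.8750     0.6891     0.2083]
  [   0.0000     1.5385     0.0000]
  [   0.3125     0.7131     1.1458]
First solve x = (I − A)⁻¹ d = adj(I−A)·d / det(I−A); in particular x_R = (0.0975·90 + 0.2225·410 + 0.3575·510) / 0.3120 = 282.325 / 0.3120 ≈ 904.8878.
Intermediate flow from R to R: z_RR = a_RR · x_R = 0.10 × 282.325 / 0.3120 = 28.2325 / 0.3120 ≈ 90.49.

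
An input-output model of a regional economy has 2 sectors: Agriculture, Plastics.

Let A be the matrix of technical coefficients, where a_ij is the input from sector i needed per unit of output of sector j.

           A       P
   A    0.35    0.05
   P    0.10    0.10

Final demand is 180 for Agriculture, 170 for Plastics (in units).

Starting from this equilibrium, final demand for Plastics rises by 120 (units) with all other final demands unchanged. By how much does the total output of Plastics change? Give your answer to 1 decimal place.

I − A =
  [   0.65    -0.05]
  [  -0.10     0.90]
det(I−A) = (0.65)(0.90) − (-0.05)(-0.10) = 0.5800
adj(I−A) = [[0.90, 0.05], [0.10, 0.65]]
(I − A)⁻¹ = adj(I−A) / det(I−A) ≈
  [   1.5517     0.0862]
  [   0.1724     1.1207]
Δx = (I − A)⁻¹ Δd with Δd having +120 in the Plastics component and 0 elsewhere.
So Δx_P = L_PP · (+120), where L_PP = adj(I−A)_PP / det(I−A) = 0.65 / 0.5800.
Δx_P = 0.65 × (+120) / 0.5800 = 78.00 / 0.5800 ≈ 134.5.

Δx_P = 134.5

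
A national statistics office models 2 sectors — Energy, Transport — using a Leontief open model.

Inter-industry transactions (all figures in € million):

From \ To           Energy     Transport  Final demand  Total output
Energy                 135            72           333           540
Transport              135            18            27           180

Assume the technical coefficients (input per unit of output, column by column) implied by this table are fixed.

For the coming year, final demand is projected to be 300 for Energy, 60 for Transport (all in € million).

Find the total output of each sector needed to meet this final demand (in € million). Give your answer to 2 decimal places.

Technical coefficients a_ij = z_ij / X_j:
  a_11 = 135/540 = 0.25, a_21 = 135/540 = 0.25
  a_12 = 72/180 = 0.40, a_22 = 18/180 = 0.10
I − A =
  [   0.75    -0.40]
  [  -0.25     0.90]
det(I−A) = (0.75)(0.90) − (-0.40)(-0.25) = 0.5750
adj(I−A) = [[0.90, 0.40], [0.25, 0.75]]
(I − A)⁻¹ = adj(I−A) / det(I−A) ≈
  [   1.5652     0.6957]
  [   0.4348     1.3043]
x = (I − A)⁻¹ d = adj(I−A)·d / det(I−A), with det(I−A) = 0.5750:
  x_1 = (0.90·300 + 0.40·60) / 0.5750 = 294.00 / 0.5750 ≈ 511.30
  x_2 = (0.25·300 + 0.75·60) / 0.5750 = 120.00 / 0.5750 ≈ 208.70

x_1 = 511.30, x_2 = 208.70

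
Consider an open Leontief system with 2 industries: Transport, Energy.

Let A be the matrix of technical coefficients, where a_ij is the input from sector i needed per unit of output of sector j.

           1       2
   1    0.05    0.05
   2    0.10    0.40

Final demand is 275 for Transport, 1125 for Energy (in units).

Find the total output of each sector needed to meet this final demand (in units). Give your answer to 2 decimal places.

x_1 = 391.59, x_2 = 1940.27

I − A =
  [   0.95    -0.05]
  [  -0.10     0.60]
det(I−A) = (0.95)(0.60) − (-0.05)(-0.10) = 0.5650
adj(I−A) = [[0.60, 0.05], [0.10, 0.95]]
(I − A)⁻¹ = adj(I−A) / det(I−A) ≈
  [   1.0619     0.0885]
  [   0.1770     1.6814]
x = (I − A)⁻¹ d = adj(I−A)·d / det(I−A), with det(I−A) = 0.5650:
  x_1 = (0.60·275 + 0.05·1125) / 0.5650 = 221.25 / 0.5650 ≈ 391.59
  x_2 = (0.10·275 + 0.95·1125) / 0.5650 = 1096.25 / 0.5650 ≈ 1940.27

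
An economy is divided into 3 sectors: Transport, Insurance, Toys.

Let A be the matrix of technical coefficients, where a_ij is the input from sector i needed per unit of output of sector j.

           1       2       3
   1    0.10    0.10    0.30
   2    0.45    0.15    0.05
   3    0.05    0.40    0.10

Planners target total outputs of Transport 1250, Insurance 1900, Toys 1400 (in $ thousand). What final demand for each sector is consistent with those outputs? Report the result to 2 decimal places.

d_1 = 515.00, d_2 = 982.50, d_3 = 437.50

I − A =
  [   0.90    -0.10    -0.30]
  [  -0.45     0.85    -0.05]
  [  -0.05    -0.40     0.90]
d = (I − A) x:
  d_1 = (+0.90)·1250 + (-0.10)·1900 + (-0.30)·1400 = 515.00
  d_2 = (-0.45)·1250 + (+0.85)·1900 + (-0.05)·1400 = 982.50
  d_3 = (-0.05)·1250 + (-0.40)·1900 + (+0.90)·1400 = 437.50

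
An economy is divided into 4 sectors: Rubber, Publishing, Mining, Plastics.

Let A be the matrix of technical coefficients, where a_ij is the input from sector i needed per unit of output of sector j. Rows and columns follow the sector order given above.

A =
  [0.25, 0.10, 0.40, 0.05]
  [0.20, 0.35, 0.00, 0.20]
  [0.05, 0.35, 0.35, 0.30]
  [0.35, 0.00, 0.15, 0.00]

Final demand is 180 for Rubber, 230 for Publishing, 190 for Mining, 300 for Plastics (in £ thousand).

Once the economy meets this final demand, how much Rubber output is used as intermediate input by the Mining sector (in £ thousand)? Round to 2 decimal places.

I − A =
  [   0.75    -0.10    -0.40    -0.05]
  [  -0.20     0.65     0.00    -0.20]
  [  -0.05    -0.35     0.65    -0.30]
  [  -0.35     0.00    -0.15     1.00]
Compute the cofactors C_ij = (−1)^(i+j)·(3×3 minor ij) of I−A; the adjugate is their transpose:
adj(I−A) = Cᵀ =
  [ 0.382750   0.203125   0.267875   0.140125]
  [ 0.168000   0.380000   0.132000   0.124000]
  [ 0.195250   0.271875   0.449125   0.198875]
  [ 0.163250   0.111875   0.161125   0.262875]
det(I−A) = Σ_j (I−A)_1j·C_1j = (0.75)(0.382750) + (-0.10)(0.168000) + (-0.40)(0.195250) + (-0.05)(0.163250) = 0.1840
(I − A)⁻¹ = adj(I−A) / det(I−A) ≈
  [   2.0802     1.1039     1.4558     0.7615]
  [   0.9130     2.0652     0.7174     0.6739]
  [   1.0611     1.4776     2.4409     1.0808]
  [   0.8872     0.6080     0.8757     1.4287]
First solve x = (I − A)⁻¹ d = adj(I−A)·d / det(I−A); in particular x_3 = (0.195250·180 + 0.271875·230 + 0.449125·190 + 0.198875·300) / 0.1840 = 242.6725 / 0.1840 ≈ 1318.8723.
Intermediate flow from 1 to 3: z_13 = a_13 · x_3 = 0.40 × 242.6725 / 0.1840 = 97.069 / 0.1840 ≈ 527.55.

z_13 = 527.55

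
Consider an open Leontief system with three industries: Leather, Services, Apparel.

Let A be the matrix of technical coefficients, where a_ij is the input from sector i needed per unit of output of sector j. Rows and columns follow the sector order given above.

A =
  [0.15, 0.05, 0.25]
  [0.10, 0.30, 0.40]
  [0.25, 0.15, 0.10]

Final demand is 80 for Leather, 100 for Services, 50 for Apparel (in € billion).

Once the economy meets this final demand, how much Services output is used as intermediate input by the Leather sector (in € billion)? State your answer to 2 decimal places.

I − A =
  [   0.85    -0.05    -0.25]
  [  -0.10     0.70    -0.40]
  [  -0.25    -0.15     0.90]
Cofactors of I−A, C_ij = (−1)^(i+j)·(minor ij) (rows/columns in the sector order above):
  C_11 = (0.70)(0.90) − (-0.40)(-0.15) = 0.5700
  C_12 = −[(-0.10)(0.90) − (-0.40)(-0.25)] = 0.1900
  C_13 = (-0.10)(-0.15) − (0.70)(-0.25) = 0.1900
  C_21 = −[(-0.05)(0.90) − (-0.25)(-0.15)] = 0.0825
  C_22 = (0.85)(0.90) − (-0.25)(-0.25) = 0.7025
  C_23 = −[(0.85)(-0.15) − (-0.05)(-0.25)] = 0.1400
  C_31 = (-0.05)(-0.40) − (-0.25)(0.70) = 0.1950
  C_32 = −[(0.85)(-0.40) − (-0.25)(-0.10)] = 0.3650
  C_33 = (0.85)(0.70) − (-0.05)(-0.10) = 0.5900
det(I−A) = Σ_j (I−A)_1j·C_1j = (0.85)(0.5700) + (-0.05)(0.1900) + (-0.25)(0.1900) = 0.4275
adj(I−A) = Cᵀ =
  [ 0.5700   0.0825   0.1950]
  [ 0.1900   0.7025   0.3650]
  [ 0.1900   0.1400   0.5900]
(I − A)⁻¹ = adj(I−A) / det(I−A) ≈
  [   1.3333     0.1930     0.4561]
  [   0.4444     1.6433     0.8538]
  [   0.4444     0.3275     1.3801]
First solve x = (I − A)⁻¹ d = adj(I−A)·d / det(I−A); in particular x_1 = (0.5700·80 + 0.0825·100 + 0.1950·50) / 0.4275 = 63.60 / 0.4275 ≈ 148.7719.
Intermediate flow from 2 to 1: z_21 = a_21 · x_1 = 0.10 × 63.60 / 0.4275 = 6.36 / 0.4275 ≈ 14.88.

z_21 = 14.88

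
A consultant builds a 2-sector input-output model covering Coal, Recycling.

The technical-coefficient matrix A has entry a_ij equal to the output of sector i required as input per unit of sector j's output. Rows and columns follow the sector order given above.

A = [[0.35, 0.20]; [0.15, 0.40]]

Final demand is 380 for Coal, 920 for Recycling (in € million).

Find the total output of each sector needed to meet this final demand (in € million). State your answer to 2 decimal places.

I − A =
  [   0.65    -0.20]
  [  -0.15     0.60]
det(I−A) = (0.65)(0.60) − (-0.20)(-0.15) = 0.3600
adj(I−A) = [[0.60, 0.20], [0.15, 0.65]]
(I − A)⁻¹ = adj(I−A) / det(I−A) ≈
  [   1.6667     0.5556]
  [   0.4167     1.8056]
x = (I − A)⁻¹ d = adj(I−A)·d / det(I−A), with det(I−A) = 0.3600:
  x_C = (0.60·380 + 0.20·920) / 0.3600 = 412.00 / 0.3600 ≈ 1144.44
  x_R = (0.15·380 + 0.65·920) / 0.3600 = 655.00 / 0.3600 ≈ 1819.44

x_C = 1144.44, x_R = 1819.44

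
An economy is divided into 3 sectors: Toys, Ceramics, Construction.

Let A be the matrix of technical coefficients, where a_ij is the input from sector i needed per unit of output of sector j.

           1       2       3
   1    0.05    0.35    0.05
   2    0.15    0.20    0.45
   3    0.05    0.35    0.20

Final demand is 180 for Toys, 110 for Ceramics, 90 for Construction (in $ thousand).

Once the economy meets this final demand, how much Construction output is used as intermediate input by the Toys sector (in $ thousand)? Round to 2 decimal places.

z_31 = 17.00

I − A =
  [   0.95    -0.35    -0.05]
  [  -0.15     0.80    -0.45]
  [  -0.05    -0.35     0.80]
Cofactors of I−A, C_ij = (−1)^(i+j)·(minor ij) (rows/columns in the sector order above):
  C_11 = (0.80)(0.80) − (-0.45)(-0.35) = 0.4825
  C_12 = −[(-0.15)(0.80) − (-0.45)(-0.05)] = 0.1425
  C_13 = (-0.15)(-0.35) − (0.80)(-0.05) = 0.0925
  C_21 = −[(-0.35)(0.80) − (-0.05)(-0.35)] = 0.2975
  C_22 = (0.95)(0.80) − (-0.05)(-0.05) = 0.7575
  C_23 = −[(0.95)(-0.35) − (-0.35)(-0.05)] = 0.3500
  C_31 = (-0.35)(-0.45) − (-0.05)(0.80) = 0.1975
  C_32 = −[(0.95)(-0.45) − (-0.05)(-0.15)] = 0.4350
  C_33 = (0.95)(0.80) − (-0.35)(-0.15) = 0.7075
det(I−A) = Σ_j (I−A)_1j·C_1j = (0.95)(0.4825) + (-0.35)(0.1425) + (-0.05)(0.0925) = 0.403875
adj(I−A) = Cᵀ =
  [ 0.4825   0.2975   0.1975]
  [ 0.1425   0.7575   0.4350]
  [ 0.0925   0.3500   0.7075]
(I − A)⁻¹ = adj(I−A) / det(I−A) ≈
  [   1.1947     0.7366     0.4890]
  [   0.3528     1.8756     1.0771]
  [   0.2290     0.8666     1.7518]
First solve x = (I − A)⁻¹ d = adj(I−A)·d / det(I−A); in particular x_1 = (0.4825·180 + 0.2975·110 + 0.1975·90) / 0.403875 = 137.35 / 0.403875 ≈ 340.0805.
Intermediate flow from 3 to 1: z_31 = a_31 · x_1 = 0.05 × 137.35 / 0.403875 = 6.8675 / 0.403875 ≈ 17.00.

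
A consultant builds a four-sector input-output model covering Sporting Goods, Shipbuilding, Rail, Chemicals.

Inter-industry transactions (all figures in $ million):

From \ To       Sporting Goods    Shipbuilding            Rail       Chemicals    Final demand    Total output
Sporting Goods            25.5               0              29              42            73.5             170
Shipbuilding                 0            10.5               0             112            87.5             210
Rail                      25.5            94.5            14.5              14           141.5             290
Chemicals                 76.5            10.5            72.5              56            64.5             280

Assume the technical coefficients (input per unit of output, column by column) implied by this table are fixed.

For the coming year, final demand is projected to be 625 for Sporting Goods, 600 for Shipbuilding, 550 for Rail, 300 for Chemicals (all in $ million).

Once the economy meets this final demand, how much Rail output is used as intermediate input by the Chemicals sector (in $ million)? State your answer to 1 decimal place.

Technical coefficients a_ij = z_ij / X_j:
  a_11 = 25.5/170 = 0.15, a_21 = 0/170 = 0.00, a_31 = 25.5/170 = 0.15, a_41 = 76.5/170 = 0.45
  a_12 = 0/210 = 0.00, a_22 = 10.5/210 = 0.05, a_32 = 94.5/210 = 0.45, a_42 = 10.5/210 = 0.05
  a_13 = 29/290 = 0.10, a_23 = 0/290 = 0.00, a_33 = 14.5/290 = 0.05, a_43 = 72.5/290 = 0.25
  a_14 = 42/280 = 0.15, a_24 = 112/280 = 0.40, a_34 = 14/280 = 0.05, a_44 = 56/280 = 0.20
I − A =
  [   0.85     0.00    -0.10    -0.15]
  [   0.00     0.95     0.00    -0.40]
  [  -0.15    -0.45     0.95    -0.05]
  [  -0.45    -0.05    -0.25     0.80]
Compute the cofactors C_ij = (−1)^(i+j)·(3×3 minor ij) of I−A; the adjugate is their transpose:
adj(I−A) = Cᵀ =
  [ 0.646125   0.060250   0.109625   0.158125]
  [ 0.186000   0.551375   0.103000   0.317000]
  [ 0.213375   0.278875   0.564875   0.214750]
  [ 0.441750   0.155500   0.244625   0.752875]
det(I−A) = Σ_j (I−A)_1j·C_1j = (0.85)(0.646125) + (0.00)(0.186000) + (-0.10)(0.213375) + (-0.15)(0.441750) = 0.46160625
(I − A)⁻¹ = adj(I−A) / det(I−A) ≈
  [   1.3997     0.1305     0.2375     0.3426]
  [   0.4029     1.1945     0.2231     0.6867]
  [   0.4622     0.6041     1.2237     0.4652]
  [   0.9570     0.3369     0.5299     1.6310]
First solve x = (I − A)⁻¹ d = adj(I−A)·d / det(I−A); in particular x_4 = (0.441750·625 + 0.155500·600 + 0.244625·550 + 0.752875·300) / 0.46160625 = 729.80 / 0.46160625 ≈ 1581.001.
Intermediate flow from 3 to 4: z_34 = a_34 · x_4 = 0.05 × 729.80 / 0.46160625 = 36.49 / 0.46160625 ≈ 79.1.

z_34 = 79.1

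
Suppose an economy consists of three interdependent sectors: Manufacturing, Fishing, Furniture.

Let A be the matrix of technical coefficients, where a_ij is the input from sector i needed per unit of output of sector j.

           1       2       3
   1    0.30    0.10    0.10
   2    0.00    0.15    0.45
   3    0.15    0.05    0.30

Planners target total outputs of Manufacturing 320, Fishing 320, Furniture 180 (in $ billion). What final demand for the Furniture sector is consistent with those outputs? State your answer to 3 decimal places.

d_3 = 62.000

I − A =
  [   0.70    -0.10    -0.10]
  [   0.00     0.85    -0.45]
  [  -0.15    -0.05     0.70]
d = (I − A) x:
  d_1 = (+0.70)·320 + (-0.10)·320 + (-0.10)·180 = 174.000
  d_2 = (+0.00)·320 + (+0.85)·320 + (-0.45)·180 = 191.000
  d_3 = (-0.15)·320 + (-0.05)·320 + (+0.70)·180 = 62.000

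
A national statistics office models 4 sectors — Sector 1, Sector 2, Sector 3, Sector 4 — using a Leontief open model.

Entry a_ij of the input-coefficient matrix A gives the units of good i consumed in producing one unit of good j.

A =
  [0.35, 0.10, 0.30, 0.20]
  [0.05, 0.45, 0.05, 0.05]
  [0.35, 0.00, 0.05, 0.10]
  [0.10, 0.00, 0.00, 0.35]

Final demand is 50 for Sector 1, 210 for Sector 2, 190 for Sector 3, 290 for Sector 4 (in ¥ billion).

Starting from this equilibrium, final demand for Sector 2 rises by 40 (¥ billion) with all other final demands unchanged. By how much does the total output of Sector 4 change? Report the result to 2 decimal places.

Δx_4 = 2.28

I − A =
  [   0.65    -0.10    -0.30    -0.20]
  [  -0.05     0.55    -0.05    -0.05]
  [  -0.35     0.00     0.95    -0.10]
  [  -0.10     0.00     0.00     0.65]
Compute the cofactors C_ij = (−1)^(i+j)·(3×3 minor ij) of I−A; the adjugate is their transpose:
adj(I−A) = Cᵀ =
  [ 0.339625   0.061750   0.110500   0.126250]
  [ 0.047500   0.311125   0.031375   0.043375]
  [ 0.130625   0.023750   0.217625   0.075500]
  [ 0.052250   0.009500   0.017000   0.275375]
det(I−A) = Σ_j (I−A)_1j·C_1j = (0.65)(0.339625) + (-0.10)(0.047500) + (-0.30)(0.130625) + (-0.20)(0.052250) = 0.16636875
(I − A)⁻¹ = adj(I−A) / det(I−A) ≈
  [   2.0414     0.3712     0.6642     0.7589]
  [   0.2855     1.8701     0.1886     0.2607]
  [   0.7852     0.1428     1.3081     0.4538]
  [   0.3141     0.0571     0.1022     1.6552]
Δx = (I − A)⁻¹ Δd with Δd having +40 in the Sector 2 component and 0 elsewhere.
So Δx_4 = L_42 · (+40), where L_42 = adj(I−A)_42 / det(I−A) = 0.009500 / 0.16636875.
Δx_4 = 0.009500 × (+40) / 0.16636875 = 0.38 / 0.16636875 ≈ 2.28.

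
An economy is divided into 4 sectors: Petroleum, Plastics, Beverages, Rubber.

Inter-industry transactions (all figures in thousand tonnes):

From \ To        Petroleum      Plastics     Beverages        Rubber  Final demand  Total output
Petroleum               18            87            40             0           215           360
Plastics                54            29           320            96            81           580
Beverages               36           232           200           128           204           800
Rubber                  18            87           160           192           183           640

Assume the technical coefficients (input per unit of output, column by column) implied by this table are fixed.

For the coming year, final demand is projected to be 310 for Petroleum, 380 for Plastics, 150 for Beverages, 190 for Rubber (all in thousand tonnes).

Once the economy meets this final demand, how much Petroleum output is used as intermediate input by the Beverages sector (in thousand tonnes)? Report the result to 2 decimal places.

z_13 = 53.54

Technical coefficients a_ij = z_ij / X_j:
  a_11 = 18/360 = 0.05, a_21 = 54/360 = 0.15, a_31 = 36/360 = 0.10, a_41 = 18/360 = 0.05
  a_12 = 87/580 = 0.15, a_22 = 29/580 = 0.05, a_32 = 232/580 = 0.40, a_42 = 87/580 = 0.15
  a_13 = 40/800 = 0.05, a_23 = 320/800 = 0.40, a_33 = 200/800 = 0.25, a_43 = 160/800 = 0.20
  a_14 = 0/640 = 0.00, a_24 = 96/640 = 0.15, a_34 = 128/640 = 0.20, a_44 = 192/640 = 0.30
I − A =
  [   0.95    -0.15    -0.05     0.00]
  [  -0.15     0.95    -0.40    -0.15]
  [  -0.10    -0.40     0.75    -0.20]
  [  -0.05    -0.15    -0.20     0.70]
Compute the cofactors C_ij = (−1)^(i+j)·(3×3 minor ij) of I−A; the adjugate is their transpose:
adj(I−A) = Cᵀ =
  [ 0.307875   0.088250   0.078625   0.041375]
  [ 0.113375   0.456750   0.300125   0.183625]
  [ 0.123250   0.306500   0.593500   0.235250]
  [ 0.081500   0.191750   0.239500   0.494250]
det(I−A) = Σ_j (I−A)_1j·C_1j = (0.95)(0.307875) + (-0.15)(0.113375) + (-0.05)(0.123250) + (0.00)(0.081500) = 0.2693125
(I − A)⁻¹ = adj(I−A) / det(I−A) ≈
  [   1.1432     0.3277     0.2919     0.1536]
  [   0.4210     1.6960     1.1144     0.6818]
  [   0.4576     1.1381     2.2038     0.8735]
  [   0.3026     0.7120     0.8893     1.8352]
First solve x = (I − A)⁻¹ d = adj(I−A)·d / det(I−A); in particular x_3 = (0.123250·310 + 0.306500·380 + 0.593500·150 + 0.235250·190) / 0.2693125 = 288.40 / 0.2693125 ≈ 1070.8749.
Intermediate flow from 1 to 3: z_13 = a_13 · x_3 = 0.05 × 288.40 / 0.2693125 = 14.42 / 0.2693125 ≈ 53.54.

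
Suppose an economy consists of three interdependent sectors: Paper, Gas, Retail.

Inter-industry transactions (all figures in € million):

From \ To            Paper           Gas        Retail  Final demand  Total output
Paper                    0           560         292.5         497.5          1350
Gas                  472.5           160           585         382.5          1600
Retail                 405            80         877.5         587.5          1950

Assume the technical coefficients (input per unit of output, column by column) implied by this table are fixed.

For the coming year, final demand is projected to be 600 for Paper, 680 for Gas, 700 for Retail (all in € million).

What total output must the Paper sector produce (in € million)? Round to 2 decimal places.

x_1 = 1751.48

Technical coefficients a_ij = z_ij / X_j:
  a_11 = 0/1350 = 0.00, a_21 = 472.5/1350 = 0.35, a_31 = 405/1350 = 0.30
  a_12 = 560/1600 = 0.35, a_22 = 160/1600 = 0.10, a_32 = 80/1600 = 0.05
  a_13 = 292.5/1950 = 0.15, a_23 = 585/1950 = 0.30, a_33 = 877.5/1950 = 0.45
I − A =
  [   1.00    -0.35    -0.15]
  [  -0.35     0.90    -0.30]
  [  -0.30    -0.05     0.55]
Cofactors of I−A, C_ij = (−1)^(i+j)·(minor ij) (rows/columns in the sector order above):
  C_11 = (0.90)(0.55) − (-0.30)(-0.05) = 0.4800
  C_12 = −[(-0.35)(0.55) − (-0.30)(-0.30)] = 0.2825
  C_13 = (-0.35)(-0.05) − (0.90)(-0.30) = 0.2875
  C_21 = −[(-0.35)(0.55) − (-0.15)(-0.05)] = 0.2000
  C_22 = (1.00)(0.55) − (-0.15)(-0.30) = 0.5050
  C_23 = −[(1.00)(-0.05) − (-0.35)(-0.30)] = 0.1550
  C_31 = (-0.35)(-0.30) − (-0.15)(0.90) = 0.2400
  C_32 = −[(1.00)(-0.30) − (-0.15)(-0.35)] = 0.3525
  C_33 = (1.00)(0.90) − (-0.35)(-0.35) = 0.7775
det(I−A) = Σ_j (I−A)_1j·C_1j = (1.00)(0.4800) + (-0.35)(0.2825) + (-0.15)(0.2875) = 0.3380
adj(I−A) = Cᵀ =
  [ 0.4800   0.2000   0.2400]
  [ 0.2825   0.5050   0.3525]
  [ 0.2875   0.1550   0.7775]
(I − A)⁻¹ = adj(I−A) / det(I−A) ≈
  [   1.4201     0.5917     0.7101]
  [   0.8358     1.4941     1.0429]
  [   0.8506     0.4586     2.3003]
x = (I − A)⁻¹ d = adj(I−A)·d / det(I−A), with det(I−A) = 0.3380:
  x_1 = (0.4800·600 + 0.2000·680 + 0.2400·700) / 0.3380 = 592.00 / 0.3380 ≈ 1751.48
  x_2 = (0.2825·600 + 0.5050·680 + 0.3525·700) / 0.3380 = 759.65 / 0.3380 ≈ 2247.49
  x_3 = (0.2875·600 + 0.1550·680 + 0.7775·700) / 0.3380 = 822.15 / 0.3380 ≈ 2432.40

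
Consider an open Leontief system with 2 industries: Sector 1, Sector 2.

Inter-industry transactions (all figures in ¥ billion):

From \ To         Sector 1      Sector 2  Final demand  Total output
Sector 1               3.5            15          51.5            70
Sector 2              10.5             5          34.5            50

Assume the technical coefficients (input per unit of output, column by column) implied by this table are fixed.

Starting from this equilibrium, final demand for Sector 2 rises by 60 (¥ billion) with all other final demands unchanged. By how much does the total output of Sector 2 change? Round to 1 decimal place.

Technical coefficients a_ij = z_ij / X_j:
  a_11 = 3.5/70 = 0.05, a_21 = 10.5/70 = 0.15
  a_12 = 15/50 = 0.30, a_22 = 5/50 = 0.10
I − A =
  [   0.95    -0.30]
  [  -0.15     0.90]
det(I−A) = (0.95)(0.90) − (-0.30)(-0.15) = 0.8100
adj(I−A) = [[0.90, 0.30], [0.15, 0.95]]
(I − A)⁻¹ = adj(I−A) / det(I−A) ≈
  [   1.1111     0.3704]
  [   0.1852     1.1728]
Δx = (I − A)⁻¹ Δd with Δd having +60 in the Sector 2 component and 0 elsewhere.
So Δx_2 = L_22 · (+60), where L_22 = adj(I−A)_22 / det(I−A) = 0.95 / 0.8100.
Δx_2 = 0.95 × (+60) / 0.8100 = 57.00 / 0.8100 ≈ 70.4.

Δx_2 = 70.4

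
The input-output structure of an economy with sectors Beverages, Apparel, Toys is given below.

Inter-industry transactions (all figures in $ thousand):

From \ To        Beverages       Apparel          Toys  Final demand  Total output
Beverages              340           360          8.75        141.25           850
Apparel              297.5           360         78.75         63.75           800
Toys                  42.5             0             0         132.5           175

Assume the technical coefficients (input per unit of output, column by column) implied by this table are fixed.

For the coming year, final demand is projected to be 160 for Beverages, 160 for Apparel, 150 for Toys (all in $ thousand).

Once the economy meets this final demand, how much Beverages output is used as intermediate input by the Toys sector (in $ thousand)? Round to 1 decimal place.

z_BT = 10.5

Technical coefficients a_ij = z_ij / X_j:
  a_BB = 340/850 = 0.40, a_AB = 297.5/850 = 0.35, a_TB = 42.5/850 = 0.05
  a_BA = 360/800 = 0.45, a_AA = 360/800 = 0.45, a_TA = 0/800 = 0.00
  a_BT = 8.75/175 = 0.05, a_AT = 78.75/175 = 0.45, a_TT = 0/175 = 0.00
I − A =
  [   0.60    -0.45    -0.05]
  [  -0.35     0.55    -0.45]
  [  -0.05     0.00     1.00]
Cofactors of I−A, C_ij = (−1)^(i+j)·(minor ij) (rows/columns in the sector order above):
  C_11 = (0.55)(1.00) − (-0.45)(0.00) = 0.5500
  C_12 = −[(-0.35)(1.00) − (-0.45)(-0.05)] = 0.3725
  C_13 = (-0.35)(0.00) − (0.55)(-0.05) = 0.0275
  C_21 = −[(-0.45)(1.00) − (-0.05)(0.00)] = 0.4500
  C_22 = (0.60)(1.00) − (-0.05)(-0.05) = 0.5975
  C_23 = −[(0.60)(0.00) − (-0.45)(-0.05)] = 0.0225
  C_31 = (-0.45)(-0.45) − (-0.05)(0.55) = 0.2300
  C_32 = −[(0.60)(-0.45) − (-0.05)(-0.35)] = 0.2875
  C_33 = (0.60)(0.55) − (-0.45)(-0.35) = 0.1725
det(I−A) = Σ_j (I−A)_1j·C_1j = (0.60)(0.5500) + (-0.45)(0.3725) + (-0.05)(0.0275) = 0.1610
adj(I−A) = Cᵀ =
  [ 0.5500   0.4500   0.2300]
  [ 0.3725   0.5975   0.2875]
  [ 0.0275   0.0225   0.1725]
(I − A)⁻¹ = adj(I−A) / det(I−A) ≈
  [   3.4161     2.7950     1.4286]
  [   2.3137     3.7112     1.7857]
  [   0.1708     0.1398     1.0714]
First solve x = (I − A)⁻¹ d = adj(I−A)·d / det(I−A); in particular x_T = (0.0275·160 + 0.0225·160 + 0.1725·150) / 0.1610 = 33.875 / 0.1610 ≈ 210.404.
Intermediate flow from B to T: z_BT = a_BT · x_T = 0.05 × 33.875 / 0.1610 = 1.69375 / 0.1610 ≈ 10.5.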